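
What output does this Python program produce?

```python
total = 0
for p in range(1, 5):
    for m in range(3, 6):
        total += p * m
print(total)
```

p=1,m=3: total = 0+3 = 3
p=1,m=4: total = 3+4 = 7
p=1,m=5: total = 7+5 = 12
p=2,m=3: total = 12+6 = 18
p=2,m=4: total = 18+8 = 26
p=2,m=5: total = 26+10 = 36
p=3,m=3: total = 36+9 = 45
p=3,m=4: total = 45+12 = 57
p=3,m=5: total = 57+15 = 72
p=4,m=3: total = 72+12 = 84
p=4,m=4: total = 84+16 = 100
p=4,m=5: total = 100+20 = 120

120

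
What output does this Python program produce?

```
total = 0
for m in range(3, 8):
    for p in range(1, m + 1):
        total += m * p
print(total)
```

m=3,p=1: total = 0+3 = 3
m=3,p=2: total = 3+6 = 9
m=3,p=3: total = 9+9 = 18
m=4,p=1: total = 18+4 = 22
m=4,p=2: total = 22+8 = 30
m=4,p=3: total = 30+12 = 42
m=4,p=4: total = 42+16 = 58
m=5,p=1: total = 58+5 = 63
m=5,p=2: total = 63+10 = 73
m=5,p=3: total = 73+15 = 88
m=5,p=4: total = 88+20 = 108
m=5,p=5: total = 108+25 = 133
m=6,p=1: total = 133+6 = 139
m=6,p=2: total = 139+12 = 151
m=6,p=3: total = 151+18 = 169
m=6,p=4: total = 169+24 = 193
m=6,p=5: total = 193+30 = 223
m=6,p=6: total = 223+36 = 259
m=7,p=1: total = 259+7 = 266
m=7,p=2: total = 266+14 = 280
m=7,p=3: total = 280+21 = 301
m=7,p=4: total = 301+28 = 329
m=7,p=5: total = 329+35 = 364
m=7,p=6: total = 364+42 = 406
m=7,p=7: total = 406+49 = 455

455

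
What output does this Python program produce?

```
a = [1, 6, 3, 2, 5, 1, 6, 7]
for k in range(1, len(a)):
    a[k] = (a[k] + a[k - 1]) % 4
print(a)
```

k=1: a[1] = (6+1)%4 = 3 → [1, 3, 3, 2, 5, 1, 6, 7]
k=2: a[2] = (3+3)%4 = 2 → [1, 3, 2, 2, 5, 1, 6, 7]
k=3: a[3] = (2+2)%4 = 0 → [1, 3, 2, 0, 5, 1, 6, 7]
k=4: a[4] = (5+0)%4 = 1 → [1, 3, 2, 0, 1, 1, 6, 7]
k=5: a[5] = (1+1)%4 = 2 → [1, 3, 2, 0, 1, 2, 6, 7]
k=6: a[6] = (6+2)%4 = 0 → [1, 3, 2, 0, 1, 2, 0, 7]
k=7: a[7] = (7+0)%4 = 3 → [1, 3, 2, 0, 1, 2, 0, 3]

[1, 3, 2, 0, 1, 2, 0, 3]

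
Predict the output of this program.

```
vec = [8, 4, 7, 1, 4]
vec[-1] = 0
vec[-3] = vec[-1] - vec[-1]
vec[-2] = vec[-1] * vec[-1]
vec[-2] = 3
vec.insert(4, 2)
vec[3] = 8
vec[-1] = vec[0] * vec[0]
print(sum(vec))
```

vec[-1] = 0 → [8, 4, 7, 1, 0]
vec[-3] = vec[-1]-vec[-1] = 0-0 = 0 → [8, 4, 0, 1, 0]
vec[-2] = vec[-1]*vec[-1] = 0*0 = 0 → [8, 4, 0, 0, 0]
vec[-2] = 3 → [8, 4, 0, 3, 0]
insert 2 at 4 → [8, 4, 0, 3, 2, 0]
vec[3] = 8 → [8, 4, 0, 8, 2, 0]
vec[-1] = vec[0]*vec[0] = 8*8 = 64 → [8, 4, 0, 8, 2, 64]
sum = 86

86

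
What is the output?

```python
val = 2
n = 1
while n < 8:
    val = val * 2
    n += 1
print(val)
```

n=1: val = 2*2 = 4
n=2: val = 4*2 = 8
n=3: val = 8*2 = 16
n=4: val = 16*2 = 32
n=5: val = 32*2 = 64
n=6: val = 64*2 = 128
n=7: val = 128*2 = 256

256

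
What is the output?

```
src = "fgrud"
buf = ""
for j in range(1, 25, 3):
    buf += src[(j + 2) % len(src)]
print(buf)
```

j=1: add src[3]='u' → 'u'
j=4: add src[1]='g' → 'ug'
j=7: add src[4]='d' → 'ugd'
j=10: add src[2]='r' → 'ugdr'
j=13: add src[0]='f' → 'ugdrf'
j=16: add src[3]='u' → 'ugdrfu'
j=19: add src[1]='g' → 'ugdrfug'
j=22: add src[4]='d' → 'ugdrfugd'

ugdrfugd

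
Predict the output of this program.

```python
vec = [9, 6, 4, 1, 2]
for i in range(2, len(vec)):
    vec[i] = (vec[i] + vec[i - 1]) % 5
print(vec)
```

i=2: vec[2] = (4+6)%5 = 0 → [9, 6, 0, 1, 2]
i=3: vec[3] = (1+0)%5 = 1 → [9, 6, 0, 1, 2]
i=4: vec[4] = (2+1)%5 = 3 → [9, 6, 0, 1, 3]

[9, 6, 0, 1, 3]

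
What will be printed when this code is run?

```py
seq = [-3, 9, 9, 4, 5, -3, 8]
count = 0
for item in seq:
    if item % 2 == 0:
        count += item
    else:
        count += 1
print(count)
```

17

item=-3: not even, count = 0+1 = 1
item=9: not even, count = 1+1 = 2
item=9: not even, count = 2+1 = 3
item=4: even, count = 3+4 = 7
item=5: not even, count = 7+1 = 8
item=-3: not even, count = 8+1 = 9
item=8: even, count = 9+8 = 17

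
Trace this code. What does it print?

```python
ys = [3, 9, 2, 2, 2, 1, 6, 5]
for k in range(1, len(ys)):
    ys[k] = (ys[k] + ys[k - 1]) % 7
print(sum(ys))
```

k=1: ys[1] = (9+3)%7 = 5 → [3, 5, 2, 2, 2, 1, 6, 5]
k=2: ys[2] = (2+5)%7 = 0 → [3, 5, 0, 2, 2, 1, 6, 5]
k=3: ys[3] = (2+0)%7 = 2 → [3, 5, 0, 2, 2, 1, 6, 5]
k=4: ys[4] = (2+2)%7 = 4 → [3, 5, 0, 2, 4, 1, 6, 5]
k=5: ys[5] = (1+4)%7 = 5 → [3, 5, 0, 2, 4, 5, 6, 5]
k=6: ys[6] = (6+5)%7 = 4 → [3, 5, 0, 2, 4, 5, 4, 5]
k=7: ys[7] = (5+4)%7 = 2 → [3, 5, 0, 2, 4, 5, 4, 2]
sum = 25

25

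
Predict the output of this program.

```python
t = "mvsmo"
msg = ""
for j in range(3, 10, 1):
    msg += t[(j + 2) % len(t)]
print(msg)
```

mvsmomv

j=3: add t[0]='m' → 'm'
j=4: add t[1]='v' → 'mv'
j=5: add t[2]='s' → 'mvs'
j=6: add t[3]='m' → 'mvsm'
j=7: add t[4]='o' → 'mvsmo'
j=8: add t[0]='m' → 'mvsmom'
j=9: add t[1]='v' → 'mvsmomv'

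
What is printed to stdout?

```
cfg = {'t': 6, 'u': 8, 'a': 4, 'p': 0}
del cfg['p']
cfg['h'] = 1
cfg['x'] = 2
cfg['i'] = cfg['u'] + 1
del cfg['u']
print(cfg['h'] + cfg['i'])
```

10

del 'p' → {'t': 6, 'u': 8, 'a': 4}
cfg['h'] = 1 → {'t': 6, 'u': 8, 'a': 4, 'h': 1}
cfg['x'] = 2 → {'t': 6, 'u': 8, 'a': 4, 'h': 1, 'x': 2}
cfg['i'] = cfg['u']+1 = 9 → {'t': 6, 'u': 8, 'a': 4, 'h': 1, 'x': 2, 'i': 9}
del 'u' → {'t': 6, 'a': 4, 'h': 1, 'x': 2, 'i': 9}
cfg['h']+cfg['i'] = 1+9 = 10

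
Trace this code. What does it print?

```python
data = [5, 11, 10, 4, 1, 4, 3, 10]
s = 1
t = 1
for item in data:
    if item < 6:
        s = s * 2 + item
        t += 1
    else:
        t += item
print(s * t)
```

5883

item=5: <6, s = 1*2+5 = 7; t=2
item=11: not <6; t=13
item=10: not <6; t=23
item=4: <6, s = 7*2+4 = 18; t=24
item=1: <6, s = 18*2+1 = 37; t=25
item=4: <6, s = 37*2+4 = 78; t=26
item=3: <6, s = 78*2+3 = 159; t=27
item=10: not <6; t=37
s*t = 159*37 = 5883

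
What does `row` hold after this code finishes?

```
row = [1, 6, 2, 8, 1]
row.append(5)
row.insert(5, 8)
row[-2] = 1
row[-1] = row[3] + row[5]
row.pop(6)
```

[1, 6, 2, 8, 1, 1]

append 5 → [1, 6, 2, 8, 1, 5]
insert 8 at 5 → [1, 6, 2, 8, 1, 8, 5]
row[-2] = 1 → [1, 6, 2, 8, 1, 1, 5]
row[-1] = row[3]+row[5] = 8+1 = 9 → [1, 6, 2, 8, 1, 1, 9]
pop(6) removes 9 → [1, 6, 2, 8, 1, 1]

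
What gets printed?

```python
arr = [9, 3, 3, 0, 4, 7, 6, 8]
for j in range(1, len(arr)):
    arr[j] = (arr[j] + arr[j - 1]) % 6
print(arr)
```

[9, 0, 3, 3, 1, 2, 2, 4]

j=1: arr[1] = (3+9)%6 = 0 → [9, 0, 3, 0, 4, 7, 6, 8]
j=2: arr[2] = (3+0)%6 = 3 → [9, 0, 3, 0, 4, 7, 6, 8]
j=3: arr[3] = (0+3)%6 = 3 → [9, 0, 3, 3, 4, 7, 6, 8]
j=4: arr[4] = (4+3)%6 = 1 → [9, 0, 3, 3, 1, 7, 6, 8]
j=5: arr[5] = (7+1)%6 = 2 → [9, 0, 3, 3, 1, 2, 6, 8]
j=6: arr[6] = (6+2)%6 = 2 → [9, 0, 3, 3, 1, 2, 2, 8]
j=7: arr[7] = (8+2)%6 = 4 → [9, 0, 3, 3, 1, 2, 2, 4]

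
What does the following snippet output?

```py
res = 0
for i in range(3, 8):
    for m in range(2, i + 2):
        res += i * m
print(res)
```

590

i=3,m=2: res = 0+6 = 6
i=3,m=3: res = 6+9 = 15
i=3,m=4: res = 15+12 = 27
i=4,m=2: res = 27+8 = 35
i=4,m=3: res = 35+12 = 47
i=4,m=4: res = 47+16 = 63
i=4,m=5: res = 63+20 = 83
i=5,m=2: res = 83+10 = 93
i=5,m=3: res = 93+15 = 108
i=5,m=4: res = 108+20 = 128
i=5,m=5: res = 128+25 = 153
i=5,m=6: res = 153+30 = 183
i=6,m=2: res = 183+12 = 195
i=6,m=3: res = 195+18 = 213
i=6,m=4: res = 213+24 = 237
i=6,m=5: res = 237+30 = 267
i=6,m=6: res = 267+36 = 303
i=6,m=7: res = 303+42 = 345
i=7,m=2: res = 345+14 = 359
i=7,m=3: res = 359+21 = 380
i=7,m=4: res = 380+28 = 408
i=7,m=5: res = 408+35 = 443
i=7,m=6: res = 443+42 = 485
i=7,m=7: res = 485+49 = 534
i=7,m=8: res = 534+56 = 590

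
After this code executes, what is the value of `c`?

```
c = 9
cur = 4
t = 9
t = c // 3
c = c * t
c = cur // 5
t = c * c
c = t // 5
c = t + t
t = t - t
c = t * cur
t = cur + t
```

0

t = 9//3 = 3
c = 9*3 = 27
c = 4//5 = 0
t = 0*0 = 0
c = 0//5 = 0
c = 0+0 = 0
t = 0-0 = 0
c = 0*4 = 0
t = 4+0 = 4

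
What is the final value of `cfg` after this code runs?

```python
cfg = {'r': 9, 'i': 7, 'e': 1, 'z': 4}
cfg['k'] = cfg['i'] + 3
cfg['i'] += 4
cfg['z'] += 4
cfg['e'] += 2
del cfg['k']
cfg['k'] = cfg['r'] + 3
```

cfg['k'] = cfg['i']+3 = 10 → {'r': 9, 'i': 7, 'e': 1, 'z': 4, 'k': 10}
cfg['i'] = 7+4 = 11 → {'r': 9, 'i': 11, 'e': 1, 'z': 4, 'k': 10}
cfg['z'] = 4+4 = 8 → {'r': 9, 'i': 11, 'e': 1, 'z': 8, 'k': 10}
cfg['e'] = 1+2 = 3 → {'r': 9, 'i': 11, 'e': 3, 'z': 8, 'k': 10}
del 'k' → {'r': 9, 'i': 11, 'e': 3, 'z': 8}
cfg['k'] = cfg['r']+3 = 12 → {'r': 9, 'i': 11, 'e': 3, 'z': 8, 'k': 12}

{'r': 9, 'i': 11, 'e': 3, 'z': 8, 'k': 12}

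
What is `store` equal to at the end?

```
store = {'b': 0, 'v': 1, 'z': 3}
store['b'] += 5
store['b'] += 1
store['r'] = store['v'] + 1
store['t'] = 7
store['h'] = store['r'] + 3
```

store['b'] = 0+5 = 5 → {'b': 5, 'v': 1, 'z': 3}
store['b'] = 5+1 = 6 → {'b': 6, 'v': 1, 'z': 3}
store['r'] = store['v']+1 = 2 → {'b': 6, 'v': 1, 'z': 3, 'r': 2}
store['t'] = 7 → {'b': 6, 'v': 1, 'z': 3, 'r': 2, 't': 7}
store['h'] = store['r']+3 = 5 → {'b': 6, 'v': 1, 'z': 3, 'r': 2, 't': 7, 'h': 5}

{'b': 6, 'v': 1, 'z': 3, 'r': 2, 't': 7, 'h': 5}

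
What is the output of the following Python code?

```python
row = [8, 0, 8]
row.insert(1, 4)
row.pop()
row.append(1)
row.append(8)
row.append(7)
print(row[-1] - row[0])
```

-1

insert 4 at 1 → [8, 4, 0, 8]
pop() removes 8 → [8, 4, 0]
append 1 → [8, 4, 0, 1]
append 8 → [8, 4, 0, 1, 8]
append 7 → [8, 4, 0, 1, 8, 7]
row[-1]-row[0] = 7-8 = -1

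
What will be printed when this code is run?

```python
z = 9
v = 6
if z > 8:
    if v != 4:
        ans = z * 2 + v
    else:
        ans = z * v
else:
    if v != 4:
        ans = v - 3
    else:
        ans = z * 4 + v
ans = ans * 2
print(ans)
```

48

z=9, v=6
z > 8 is True; v != 4 is True
→ ans = z * 2 + v = 24
ans = 24*2 = 48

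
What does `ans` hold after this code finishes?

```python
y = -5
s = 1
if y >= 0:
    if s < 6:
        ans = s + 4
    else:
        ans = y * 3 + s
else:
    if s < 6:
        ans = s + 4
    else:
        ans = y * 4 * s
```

y=-5, s=1
y >= 0 is False; s < 6 is True
→ ans = s + 4 = 5

5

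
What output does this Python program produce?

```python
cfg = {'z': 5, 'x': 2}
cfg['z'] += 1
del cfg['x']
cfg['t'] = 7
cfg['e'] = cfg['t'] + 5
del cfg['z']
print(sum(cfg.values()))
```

cfg['z'] = 5+1 = 6 → {'z': 6, 'x': 2}
del 'x' → {'z': 6}
cfg['t'] = 7 → {'z': 6, 't': 7}
cfg['e'] = cfg['t']+5 = 12 → {'z': 6, 't': 7, 'e': 12}
del 'z' → {'t': 7, 'e': 12}
sum of values = 19

19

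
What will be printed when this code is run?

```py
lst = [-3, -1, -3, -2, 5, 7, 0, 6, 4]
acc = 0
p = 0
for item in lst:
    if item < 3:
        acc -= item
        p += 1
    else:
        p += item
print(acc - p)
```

item=-3: <3, acc = 0-(-3) = 3; p=1
item=-1: <3, acc = 3-(-1) = 4; p=2
item=-3: <3, acc = 4-(-3) = 7; p=3
item=-2: <3, acc = 7-(-2) = 9; p=4
item=5: not <3; p=9
item=7: not <3; p=16
item=0: <3, acc = 9-0 = 9; p=17
item=6: not <3; p=23
item=4: not <3; p=27
acc-p = 9-27 = -18

-18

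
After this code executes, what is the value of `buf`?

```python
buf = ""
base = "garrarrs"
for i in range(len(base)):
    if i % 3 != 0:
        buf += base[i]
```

i=0: skip
i=1: add 'a' → 'a'
i=2: add 'r' → 'ar'
i=3: skip
i=4: add 'a' → 'ara'
i=5: add 'r' → 'arar'
i=6: skip
i=7: add 's' → 'arars'

'arars'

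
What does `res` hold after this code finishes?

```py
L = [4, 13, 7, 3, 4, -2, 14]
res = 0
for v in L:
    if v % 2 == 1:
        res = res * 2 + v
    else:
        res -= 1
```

58

v=4: not odd, res = 0-1 = -1
v=13: odd, res = (-1)*2+13 = 11
v=7: odd, res = 11*2+7 = 29
v=3: odd, res = 29*2+3 = 61
v=4: not odd, res = 61-1 = 60
v=-2: not odd, res = 60-1 = 59
v=14: not odd, res = 59-1 = 58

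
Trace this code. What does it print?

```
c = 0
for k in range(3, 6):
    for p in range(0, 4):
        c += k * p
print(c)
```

k=3,p=0: c = 0+0 = 0
k=3,p=1: c = 0+3 = 3
k=3,p=2: c = 3+6 = 9
k=3,p=3: c = 9+9 = 18
k=4,p=0: c = 18+0 = 18
k=4,p=1: c = 18+4 = 22
k=4,p=2: c = 22+8 = 30
k=4,p=3: c = 30+12 = 42
k=5,p=0: c = 42+0 = 42
k=5,p=1: c = 42+5 = 47
k=5,p=2: c = 47+10 = 57
k=5,p=3: c = 57+15 = 72

72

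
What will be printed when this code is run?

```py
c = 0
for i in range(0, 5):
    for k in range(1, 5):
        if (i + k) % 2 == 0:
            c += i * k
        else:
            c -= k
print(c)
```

i=0,k=1: odd sum, c = 0-1 = -1
i=0,k=2: even sum, c = (-1)+0 = -1
i=0,k=3: odd sum, c = (-1)-3 = -4
i=0,k=4: even sum, c = (-4)+0 = -4
i=1,k=1: even sum, c = (-4)+1 = -3
i=1,k=2: odd sum, c = (-3)-2 = -5
i=1,k=3: even sum, c = (-5)+3 = -2
i=1,k=4: odd sum, c = (-2)-4 = -6
i=2,k=1: odd sum, c = (-6)-1 = -7
i=2,k=2: even sum, c = (-7)+4 = -3
i=2,k=3: odd sum, c = (-3)-3 = -6
i=2,k=4: even sum, c = (-6)+8 = 2
i=3,k=1: even sum, c = 2+3 = 5
i=3,k=2: odd sum, c = 5-2 = 3
i=3,k=3: even sum, c = 3+9 = 12
i=3,k=4: odd sum, c = 12-4 = 8
i=4,k=1: odd sum, c = 8-1 = 7
i=4,k=2: even sum, c = 7+8 = 15
i=4,k=3: odd sum, c = 15-3 = 12
i=4,k=4: even sum, c = 12+16 = 28

28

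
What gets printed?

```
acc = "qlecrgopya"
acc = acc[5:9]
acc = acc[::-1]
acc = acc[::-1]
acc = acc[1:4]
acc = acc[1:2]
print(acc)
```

p

slice [5:9] → 'gopy'
reverse → 'ypog'
reverse → 'gopy'
slice [1:4] → 'opy'
slice [1:2] → 'p'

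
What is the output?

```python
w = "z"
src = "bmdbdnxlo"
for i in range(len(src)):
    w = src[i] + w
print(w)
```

olxndbdmbz

i=0: prepend 'b' → 'bz'
i=1: prepend 'm' → 'mbz'
i=2: prepend 'd' → 'dmbz'
i=3: prepend 'b' → 'bdmbz'
i=4: prepend 'd' → 'dbdmbz'
i=5: prepend 'n' → 'ndbdmbz'
i=6: prepend 'x' → 'xndbdmbz'
i=7: prepend 'l' → 'lxndbdmbz'
i=8: prepend 'o' → 'olxndbdmbz'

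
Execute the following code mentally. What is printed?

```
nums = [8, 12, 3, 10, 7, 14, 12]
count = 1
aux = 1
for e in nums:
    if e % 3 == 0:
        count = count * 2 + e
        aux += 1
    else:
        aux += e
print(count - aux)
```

31

e=8: not %3==0; aux=9
e=12: %3==0, count = 1*2+12 = 14; aux=10
e=3: %3==0, count = 14*2+3 = 31; aux=11
e=10: not %3==0; aux=21
e=7: not %3==0; aux=28
e=14: not %3==0; aux=42
e=12: %3==0, count = 31*2+12 = 74; aux=43
count-aux = 74-43 = 31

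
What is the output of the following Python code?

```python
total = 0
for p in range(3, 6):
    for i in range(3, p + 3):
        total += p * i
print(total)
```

233

p=3,i=3: total = 0+9 = 9
p=3,i=4: total = 9+12 = 21
p=3,i=5: total = 21+15 = 36
p=4,i=3: total = 36+12 = 48
p=4,i=4: total = 48+16 = 64
p=4,i=5: total = 64+20 = 84
p=4,i=6: total = 84+24 = 108
p=5,i=3: total = 108+15 = 123
p=5,i=4: total = 123+20 = 143
p=5,i=5: total = 143+25 = 168
p=5,i=6: total = 168+30 = 198
p=5,i=7: total = 198+35 = 233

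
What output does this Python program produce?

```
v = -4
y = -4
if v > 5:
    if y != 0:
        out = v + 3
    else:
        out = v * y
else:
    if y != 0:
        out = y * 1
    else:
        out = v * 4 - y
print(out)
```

v=-4, y=-4
v > 5 is False; y != 0 is True
→ out = y * 1 = -4

-4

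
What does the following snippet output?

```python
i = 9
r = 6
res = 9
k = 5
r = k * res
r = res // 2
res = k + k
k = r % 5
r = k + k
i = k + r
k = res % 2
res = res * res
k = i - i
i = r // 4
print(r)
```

8

r = 5*9 = 45
r = 9//2 = 4
res = 5+5 = 10
k = 4%5 = 4
r = 4+4 = 8
i = 4+8 = 12
k = 10%2 = 0
res = 10*10 = 100
k = 12-12 = 0
i = 8//4 = 2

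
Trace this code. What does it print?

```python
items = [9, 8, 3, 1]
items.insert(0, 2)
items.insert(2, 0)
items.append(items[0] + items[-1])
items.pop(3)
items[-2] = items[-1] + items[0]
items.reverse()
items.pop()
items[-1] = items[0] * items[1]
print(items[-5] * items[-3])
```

insert 2 at 0 → [2, 9, 8, 3, 1]
insert 0 at 2 → [2, 9, 0, 8, 3, 1]
append items[0]+items[-1] = 2+1 = 3 → [2, 9, 0, 8, 3, 1, 3]
pop(3) removes 8 → [2, 9, 0, 3, 1, 3]
items[-2] = items[-1]+items[0] = 3+2 = 5 → [2, 9, 0, 3, 5, 3]
reverse → [3, 5, 3, 0, 9, 2]
pop() removes 2 → [3, 5, 3, 0, 9]
items[-1] = items[0]*items[1] = 3*5 = 15 → [3, 5, 3, 0, 15]
items[-5]*items[-3] = 3*3 = 9

9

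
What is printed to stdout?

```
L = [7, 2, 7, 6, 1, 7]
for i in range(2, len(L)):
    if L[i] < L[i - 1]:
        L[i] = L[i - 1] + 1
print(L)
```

i=2: 7>=2, unchanged → [7, 2, 7, 6, 1, 7]
i=3: 6<7, L[3] = 7+1 = 8 → [7, 2, 7, 8, 1, 7]
i=4: 1<8, L[4] = 8+1 = 9 → [7, 2, 7, 8, 9, 7]
i=5: 7<9, L[5] = 9+1 = 10 → [7, 2, 7, 8, 9, 10]

[7, 2, 7, 8, 9, 10]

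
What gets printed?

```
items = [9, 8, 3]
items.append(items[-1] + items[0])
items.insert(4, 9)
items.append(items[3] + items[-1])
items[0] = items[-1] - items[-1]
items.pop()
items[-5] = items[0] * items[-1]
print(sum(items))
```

append items[-1]+items[0] = 3+9 = 12 → [9, 8, 3, 12]
insert 9 at 4 → [9, 8, 3, 12, 9]
append items[3]+items[-1] = 12+9 = 21 → [9, 8, 3, 12, 9, 21]
items[0] = items[-1]-items[-1] = 21-21 = 0 → [0, 8, 3, 12, 9, 21]
pop() removes 21 → [0, 8, 3, 12, 9]
items[-5] = items[0]*items[-1] = 0*9 = 0 → [0, 8, 3, 12, 9]
sum = 32

32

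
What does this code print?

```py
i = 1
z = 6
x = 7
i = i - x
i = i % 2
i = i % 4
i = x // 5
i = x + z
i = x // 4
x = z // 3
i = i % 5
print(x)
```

2

i = 1-7 = -6
i = (-6)%2 = 0
i = 0%4 = 0
i = 7//5 = 1
i = 7+6 = 13
i = 7//4 = 1
x = 6//3 = 2
i = 1%5 = 1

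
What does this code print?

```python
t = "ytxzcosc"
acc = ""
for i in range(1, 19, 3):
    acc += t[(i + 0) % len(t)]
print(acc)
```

i=1: add t[1]='t' → 't'
i=4: add t[4]='c' → 'tc'
i=7: add t[7]='c' → 'tcc'
i=10: add t[2]='x' → 'tccx'
i=13: add t[5]='o' → 'tccxo'
i=16: add t[0]='y' → 'tccxoy'

tccxoy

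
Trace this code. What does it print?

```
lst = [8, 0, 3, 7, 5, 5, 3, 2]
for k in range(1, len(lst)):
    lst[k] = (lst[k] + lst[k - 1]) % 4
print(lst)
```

[8, 0, 3, 2, 3, 0, 3, 1]

k=1: lst[1] = (0+8)%4 = 0 → [8, 0, 3, 7, 5, 5, 3, 2]
k=2: lst[2] = (3+0)%4 = 3 → [8, 0, 3, 7, 5, 5, 3, 2]
k=3: lst[3] = (7+3)%4 = 2 → [8, 0, 3, 2, 5, 5, 3, 2]
k=4: lst[4] = (5+2)%4 = 3 → [8, 0, 3, 2, 3, 5, 3, 2]
k=5: lst[5] = (5+3)%4 = 0 → [8, 0, 3, 2, 3, 0, 3, 2]
k=6: lst[6] = (3+0)%4 = 3 → [8, 0, 3, 2, 3, 0, 3, 2]
k=7: lst[7] = (2+3)%4 = 1 → [8, 0, 3, 2, 3, 0, 3, 1]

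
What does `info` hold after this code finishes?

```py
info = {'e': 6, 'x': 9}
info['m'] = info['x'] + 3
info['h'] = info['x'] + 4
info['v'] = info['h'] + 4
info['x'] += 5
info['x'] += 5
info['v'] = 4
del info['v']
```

{'e': 6, 'x': 19, 'm': 12, 'h': 13}

info['m'] = info['x']+3 = 12 → {'e': 6, 'x': 9, 'm': 12}
info['h'] = info['x']+4 = 13 → {'e': 6, 'x': 9, 'm': 12, 'h': 13}
info['v'] = info['h']+4 = 17 → {'e': 6, 'x': 9, 'm': 12, 'h': 13, 'v': 17}
info['x'] = 9+5 = 14 → {'e': 6, 'x': 14, 'm': 12, 'h': 13, 'v': 17}
info['x'] = 14+5 = 19 → {'e': 6, 'x': 19, 'm': 12, 'h': 13, 'v': 17}
info['v'] = 4 → {'e': 6, 'x': 19, 'm': 12, 'h': 13, 'v': 4}
del 'v' → {'e': 6, 'x': 19, 'm': 12, 'h': 13}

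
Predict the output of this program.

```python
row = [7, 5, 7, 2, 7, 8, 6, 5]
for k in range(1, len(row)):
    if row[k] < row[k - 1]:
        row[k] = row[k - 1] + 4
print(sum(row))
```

k=1: 5<7, row[1] = 7+4 = 11 → [7, 11, 7, 2, 7, 8, 6, 5]
k=2: 7<11, row[2] = 11+4 = 15 → [7, 11, 15, 2, 7, 8, 6, 5]
k=3: 2<15, row[3] = 15+4 = 19 → [7, 11, 15, 19, 7, 8, 6, 5]
k=4: 7<19, row[4] = 19+4 = 23 → [7, 11, 15, 19, 23, 8, 6, 5]
k=5: 8<23, row[5] = 23+4 = 27 → [7, 11, 15, 19, 23, 27, 6, 5]
k=6: 6<27, row[6] = 27+4 = 31 → [7, 11, 15, 19, 23, 27, 31, 5]
k=7: 5<31, row[7] = 31+4 = 35 → [7, 11, 15, 19, 23, 27, 31, 35]
sum = 168

168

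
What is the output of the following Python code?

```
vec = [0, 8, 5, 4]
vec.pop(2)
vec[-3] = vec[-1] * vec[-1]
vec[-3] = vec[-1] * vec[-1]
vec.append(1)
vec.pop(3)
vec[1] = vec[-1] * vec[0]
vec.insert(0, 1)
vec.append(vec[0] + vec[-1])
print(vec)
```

[1, 16, 64, 4, 5]

pop(2) removes 5 → [0, 8, 4]
vec[-3] = vec[-1]*vec[-1] = 4*4 = 16 → [16, 8, 4]
vec[-3] = vec[-1]*vec[-1] = 4*4 = 16 → [16, 8, 4]
append 1 → [16, 8, 4, 1]
pop(3) removes 1 → [16, 8, 4]
vec[1] = vec[-1]*vec[0] = 4*16 = 64 → [16, 64, 4]
insert 1 at 0 → [1, 16, 64, 4]
append vec[0]+vec[-1] = 1+4 = 5 → [1, 16, 64, 4, 5]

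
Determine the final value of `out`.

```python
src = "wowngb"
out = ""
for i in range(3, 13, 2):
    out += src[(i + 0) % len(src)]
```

i=3: add src[3]='n' → 'n'
i=5: add src[5]='b' → 'nb'
i=7: add src[1]='o' → 'nbo'
i=9: add src[3]='n' → 'nbon'
i=11: add src[5]='b' → 'nbonb'

'nbonb'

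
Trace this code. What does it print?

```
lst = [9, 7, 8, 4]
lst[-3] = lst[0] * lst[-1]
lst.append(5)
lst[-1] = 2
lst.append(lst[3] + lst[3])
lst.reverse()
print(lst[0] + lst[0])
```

lst[-3] = lst[0]*lst[-1] = 9*4 = 36 → [9, 36, 8, 4]
append 5 → [9, 36, 8, 4, 5]
lst[-1] = 2 → [9, 36, 8, 4, 2]
append lst[3]+lst[3] = 4+4 = 8 → [9, 36, 8, 4, 2, 8]
reverse → [8, 2, 4, 8, 36, 9]
lst[0]+lst[0] = 8+8 = 16

16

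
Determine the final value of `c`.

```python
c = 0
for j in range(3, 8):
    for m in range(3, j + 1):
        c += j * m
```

380

j=3,m=3: c = 0+9 = 9
j=4,m=3: c = 9+12 = 21
j=4,m=4: c = 21+16 = 37
j=5,m=3: c = 37+15 = 52
j=5,m=4: c = 52+20 = 72
j=5,m=5: c = 72+25 = 97
j=6,m=3: c = 97+18 = 115
j=6,m=4: c = 115+24 = 139
j=6,m=5: c = 139+30 = 169
j=6,m=6: c = 169+36 = 205
j=7,m=3: c = 205+21 = 226
j=7,m=4: c = 226+28 = 254
j=7,m=5: c = 254+35 = 289
j=7,m=6: c = 289+42 = 331
j=7,m=7: c = 331+49 = 380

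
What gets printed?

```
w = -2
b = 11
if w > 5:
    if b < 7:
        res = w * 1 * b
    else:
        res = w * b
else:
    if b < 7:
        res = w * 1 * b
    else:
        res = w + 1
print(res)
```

-1

w=-2, b=11
w > 5 is False; b < 7 is False
→ res = w + 1 = -1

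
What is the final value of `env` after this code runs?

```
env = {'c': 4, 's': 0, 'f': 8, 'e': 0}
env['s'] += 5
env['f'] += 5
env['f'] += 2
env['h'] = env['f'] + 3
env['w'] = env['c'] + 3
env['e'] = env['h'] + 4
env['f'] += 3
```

{'c': 4, 's': 5, 'f': 18, 'e': 22, 'h': 18, 'w': 7}

env['s'] = 0+5 = 5 → {'c': 4, 's': 5, 'f': 8, 'e': 0}
env['f'] = 8+5 = 13 → {'c': 4, 's': 5, 'f': 13, 'e': 0}
env['f'] = 13+2 = 15 → {'c': 4, 's': 5, 'f': 15, 'e': 0}
env['h'] = env['f']+3 = 18 → {'c': 4, 's': 5, 'f': 15, 'e': 0, 'h': 18}
env['w'] = env['c']+3 = 7 → {'c': 4, 's': 5, 'f': 15, 'e': 0, 'h': 18, 'w': 7}
env['e'] = env['h']+4 = 22 → {'c': 4, 's': 5, 'f': 15, 'e': 22, 'h': 18, 'w': 7}
env['f'] = 15+3 = 18 → {'c': 4, 's': 5, 'f': 18, 'e': 22, 'h': 18, 'w': 7}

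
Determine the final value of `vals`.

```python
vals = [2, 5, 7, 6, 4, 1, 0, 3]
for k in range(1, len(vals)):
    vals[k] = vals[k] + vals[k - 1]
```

k=1: vals[1] = 5+2 = 7 → [2, 7, 7, 6, 4, 1, 0, 3]
k=2: vals[2] = 7+7 = 14 → [2, 7, 14, 6, 4, 1, 0, 3]
k=3: vals[3] = 6+14 = 20 → [2, 7, 14, 20, 4, 1, 0, 3]
k=4: vals[4] = 4+20 = 24 → [2, 7, 14, 20, 24, 1, 0, 3]
k=5: vals[5] = 1+24 = 25 → [2, 7, 14, 20, 24, 25, 0, 3]
k=6: vals[6] = 0+25 = 25 → [2, 7, 14, 20, 24, 25, 25, 3]
k=7: vals[7] = 3+25 = 28 → [2, 7, 14, 20, 24, 25, 25, 28]

[2, 7, 14, 20, 24, 25, 25, 28]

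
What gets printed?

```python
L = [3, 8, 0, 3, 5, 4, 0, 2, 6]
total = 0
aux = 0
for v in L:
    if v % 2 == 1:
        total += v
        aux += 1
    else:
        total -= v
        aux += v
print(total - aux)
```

v=3: odd, total = 0+3 = 3; aux=1
v=8: not odd, total = 3-8 = -5; aux=9
v=0: not odd, total = (-5)-0 = -5; aux=9
v=3: odd, total = (-5)+3 = -2; aux=10
v=5: odd, total = (-2)+5 = 3; aux=11
v=4: not odd, total = 3-4 = -1; aux=15
v=0: not odd, total = (-1)-0 = -1; aux=15
v=2: not odd, total = (-1)-2 = -3; aux=17
v=6: not odd, total = (-3)-6 = -9; aux=23
total-aux = (-9)-23 = -32

-32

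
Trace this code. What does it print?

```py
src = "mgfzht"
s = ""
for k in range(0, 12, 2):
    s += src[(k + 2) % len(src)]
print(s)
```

k=0: add src[2]='f' → 'f'
k=2: add src[4]='h' → 'fh'
k=4: add src[0]='m' → 'fhm'
k=6: add src[2]='f' → 'fhmf'
k=8: add src[4]='h' → 'fhmfh'
k=10: add src[0]='m' → 'fhmfhm'

fhmfhm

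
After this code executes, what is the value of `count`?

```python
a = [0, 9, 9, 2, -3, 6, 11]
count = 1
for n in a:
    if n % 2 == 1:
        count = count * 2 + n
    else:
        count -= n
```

109

n=0: not odd, count = 1-0 = 1
n=9: odd, count = 1*2+9 = 11
n=9: odd, count = 11*2+9 = 31
n=2: not odd, count = 31-2 = 29
n=-3: odd, count = 29*2+(-3) = 55
n=6: not odd, count = 55-6 = 49
n=11: odd, count = 49*2+11 = 109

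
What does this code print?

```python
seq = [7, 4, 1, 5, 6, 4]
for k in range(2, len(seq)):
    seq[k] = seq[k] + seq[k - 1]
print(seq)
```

k=2: seq[2] = 1+4 = 5 → [7, 4, 5, 5, 6, 4]
k=3: seq[3] = 5+5 = 10 → [7, 4, 5, 10, 6, 4]
k=4: seq[4] = 6+10 = 16 → [7, 4, 5, 10, 16, 4]
k=5: seq[5] = 4+16 = 20 → [7, 4, 5, 10, 16, 20]

[7, 4, 5, 10, 16, 20]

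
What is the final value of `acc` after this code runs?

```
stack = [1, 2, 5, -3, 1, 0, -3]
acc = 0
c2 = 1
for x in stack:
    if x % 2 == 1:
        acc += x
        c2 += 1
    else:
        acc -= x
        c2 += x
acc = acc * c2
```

x=1: odd, acc = 0+1 = 1; c2=2
x=2: not odd, acc = 1-2 = -1; c2=4
x=5: odd, acc = (-1)+5 = 4; c2=5
x=-3: odd, acc = 4+(-3) = 1; c2=6
x=1: odd, acc = 1+1 = 2; c2=7
x=0: not odd, acc = 2-0 = 2; c2=7
x=-3: odd, acc = 2+(-3) = -1; c2=8
acc*c2 = (-1)*8 = -8

-8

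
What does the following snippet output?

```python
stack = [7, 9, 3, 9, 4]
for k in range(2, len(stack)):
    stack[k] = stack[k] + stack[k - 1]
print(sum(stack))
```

k=2: stack[2] = 3+9 = 12 → [7, 9, 12, 9, 4]
k=3: stack[3] = 9+12 = 21 → [7, 9, 12, 21, 4]
k=4: stack[4] = 4+21 = 25 → [7, 9, 12, 21, 25]
sum = 74

74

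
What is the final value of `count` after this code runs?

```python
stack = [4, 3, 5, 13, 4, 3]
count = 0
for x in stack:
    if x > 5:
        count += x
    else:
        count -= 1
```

x=4: not >5, count = 0-1 = -1
x=3: not >5, count = (-1)-1 = -2
x=5: not >5, count = (-2)-1 = -3
x=13: >5, count = (-3)+13 = 10
x=4: not >5, count = 10-1 = 9
x=3: not >5, count = 9-1 = 8

8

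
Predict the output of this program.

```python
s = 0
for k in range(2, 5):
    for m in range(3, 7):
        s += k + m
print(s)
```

90

k=2,m=3: s = 0+5 = 5
k=2,m=4: s = 5+6 = 11
k=2,m=5: s = 11+7 = 18
k=2,m=6: s = 18+8 = 26
k=3,m=3: s = 26+6 = 32
k=3,m=4: s = 32+7 = 39
k=3,m=5: s = 39+8 = 47
k=3,m=6: s = 47+9 = 56
k=4,m=3: s = 56+7 = 63
k=4,m=4: s = 63+8 = 71
k=4,m=5: s = 71+9 = 80
k=4,m=6: s = 80+10 = 90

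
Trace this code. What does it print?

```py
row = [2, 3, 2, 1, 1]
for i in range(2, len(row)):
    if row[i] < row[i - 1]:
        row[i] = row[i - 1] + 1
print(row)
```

[2, 3, 4, 5, 6]

i=2: 2<3, row[2] = 3+1 = 4 → [2, 3, 4, 1, 1]
i=3: 1<4, row[3] = 4+1 = 5 → [2, 3, 4, 5, 1]
i=4: 1<5, row[4] = 5+1 = 6 → [2, 3, 4, 5, 6]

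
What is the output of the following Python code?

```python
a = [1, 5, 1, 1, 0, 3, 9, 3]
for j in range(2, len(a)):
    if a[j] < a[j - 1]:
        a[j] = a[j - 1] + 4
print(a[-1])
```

j=2: 1<5, a[2] = 5+4 = 9 → [1, 5, 9, 1, 0, 3, 9, 3]
j=3: 1<9, a[3] = 9+4 = 13 → [1, 5, 9, 13, 0, 3, 9, 3]
j=4: 0<13, a[4] = 13+4 = 17 → [1, 5, 9, 13, 17, 3, 9, 3]
j=5: 3<17, a[5] = 17+4 = 21 → [1, 5, 9, 13, 17, 21, 9, 3]
j=6: 9<21, a[6] = 21+4 = 25 → [1, 5, 9, 13, 17, 21, 25, 3]
j=7: 3<25, a[7] = 25+4 = 29 → [1, 5, 9, 13, 17, 21, 25, 29]

29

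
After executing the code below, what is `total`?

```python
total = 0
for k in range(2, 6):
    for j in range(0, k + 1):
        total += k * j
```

139

k=2,j=0: total = 0+0 = 0
k=2,j=1: total = 0+2 = 2
k=2,j=2: total = 2+4 = 6
k=3,j=0: total = 6+0 = 6
k=3,j=1: total = 6+3 = 9
k=3,j=2: total = 9+6 = 15
k=3,j=3: total = 15+9 = 24
k=4,j=0: total = 24+0 = 24
k=4,j=1: total = 24+4 = 28
k=4,j=2: total = 28+8 = 36
k=4,j=3: total = 36+12 = 48
k=4,j=4: total = 48+16 = 64
k=5,j=0: total = 64+0 = 64
k=5,j=1: total = 64+5 = 69
k=5,j=2: total = 69+10 = 79
k=5,j=3: total = 79+15 = 94
k=5,j=4: total = 94+20 = 114
k=5,j=5: total = 114+25 = 139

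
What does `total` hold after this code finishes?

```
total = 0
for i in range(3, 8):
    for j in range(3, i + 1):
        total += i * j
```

i=3,j=3: total = 0+9 = 9
i=4,j=3: total = 9+12 = 21
i=4,j=4: total = 21+16 = 37
i=5,j=3: total = 37+15 = 52
i=5,j=4: total = 52+20 = 72
i=5,j=5: total = 72+25 = 97
i=6,j=3: total = 97+18 = 115
i=6,j=4: total = 115+24 = 139
i=6,j=5: total = 139+30 = 169
i=6,j=6: total = 169+36 = 205
i=7,j=3: total = 205+21 = 226
i=7,j=4: total = 226+28 = 254
i=7,j=5: total = 254+35 = 289
i=7,j=6: total = 289+42 = 331
i=7,j=7: total = 331+49 = 380

380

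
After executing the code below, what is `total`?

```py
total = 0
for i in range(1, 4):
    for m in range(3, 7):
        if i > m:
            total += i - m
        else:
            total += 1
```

i=1,m=3: not 1>3, total = 0+1 = 1
i=1,m=4: not 1>4, total = 1+1 = 2
i=1,m=5: not 1>5, total = 2+1 = 3
i=1,m=6: not 1>6, total = 3+1 = 4
i=2,m=3: not 2>3, total = 4+1 = 5
i=2,m=4: not 2>4, total = 5+1 = 6
i=2,m=5: not 2>5, total = 6+1 = 7
i=2,m=6: not 2>6, total = 7+1 = 8
i=3,m=3: not 3>3, total = 8+1 = 9
i=3,m=4: not 3>4, total = 9+1 = 10
i=3,m=5: not 3>5, total = 10+1 = 11
i=3,m=6: not 3>6, total = 11+1 = 12

12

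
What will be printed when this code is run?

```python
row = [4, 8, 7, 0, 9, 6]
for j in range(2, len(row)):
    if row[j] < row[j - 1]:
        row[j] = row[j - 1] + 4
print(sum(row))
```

j=2: 7<8, row[2] = 8+4 = 12 → [4, 8, 12, 0, 9, 6]
j=3: 0<12, row[3] = 12+4 = 16 → [4, 8, 12, 16, 9, 6]
j=4: 9<16, row[4] = 16+4 = 20 → [4, 8, 12, 16, 20, 6]
j=5: 6<20, row[5] = 20+4 = 24 → [4, 8, 12, 16, 20, 24]
sum = 84

84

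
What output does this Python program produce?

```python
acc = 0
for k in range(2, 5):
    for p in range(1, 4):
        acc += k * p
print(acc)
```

54

k=2,p=1: acc = 0+2 = 2
k=2,p=2: acc = 2+4 = 6
k=2,p=3: acc = 6+6 = 12
k=3,p=1: acc = 12+3 = 15
k=3,p=2: acc = 15+6 = 21
k=3,p=3: acc = 21+9 = 30
k=4,p=1: acc = 30+4 = 34
k=4,p=2: acc = 34+8 = 42
k=4,p=3: acc = 42+12 = 54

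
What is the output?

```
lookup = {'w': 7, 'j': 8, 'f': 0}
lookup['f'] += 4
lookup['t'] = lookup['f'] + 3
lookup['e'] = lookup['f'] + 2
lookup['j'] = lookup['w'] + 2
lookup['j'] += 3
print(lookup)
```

{'w': 7, 'j': 12, 'f': 4, 't': 7, 'e': 6}

lookup['f'] = 0+4 = 4 → {'w': 7, 'j': 8, 'f': 4}
lookup['t'] = lookup['f']+3 = 7 → {'w': 7, 'j': 8, 'f': 4, 't': 7}
lookup['e'] = lookup['f']+2 = 6 → {'w': 7, 'j': 8, 'f': 4, 't': 7, 'e': 6}
lookup['j'] = lookup['w']+2 = 9 → {'w': 7, 'j': 9, 'f': 4, 't': 7, 'e': 6}
lookup['j'] = 9+3 = 12 → {'w': 7, 'j': 12, 'f': 4, 't': 7, 'e': 6}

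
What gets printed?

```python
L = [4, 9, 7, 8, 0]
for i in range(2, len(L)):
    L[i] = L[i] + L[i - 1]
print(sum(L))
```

i=2: L[2] = 7+9 = 16 → [4, 9, 16, 8, 0]
i=3: L[3] = 8+16 = 24 → [4, 9, 16, 24, 0]
i=4: L[4] = 0+24 = 24 → [4, 9, 16, 24, 24]
sum = 77

77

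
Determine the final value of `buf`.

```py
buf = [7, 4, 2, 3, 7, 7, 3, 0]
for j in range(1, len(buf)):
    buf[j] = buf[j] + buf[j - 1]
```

[7, 11, 13, 16, 23, 30, 33, 33]

j=1: buf[1] = 4+7 = 11 → [7, 11, 2, 3, 7, 7, 3, 0]
j=2: buf[2] = 2+11 = 13 → [7, 11, 13, 3, 7, 7, 3, 0]
j=3: buf[3] = 3+13 = 16 → [7, 11, 13, 16, 7, 7, 3, 0]
j=4: buf[4] = 7+16 = 23 → [7, 11, 13, 16, 23, 7, 3, 0]
j=5: buf[5] = 7+23 = 30 → [7, 11, 13, 16, 23, 30, 3, 0]
j=6: buf[6] = 3+30 = 33 → [7, 11, 13, 16, 23, 30, 33, 0]
j=7: buf[7] = 0+33 = 33 → [7, 11, 13, 16, 23, 30, 33, 33]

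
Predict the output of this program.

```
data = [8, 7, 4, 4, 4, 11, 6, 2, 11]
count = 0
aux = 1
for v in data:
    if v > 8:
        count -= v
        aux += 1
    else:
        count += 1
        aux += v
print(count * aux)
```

v=8: not >8, count = 0+1 = 1; aux=9
v=7: not >8, count = 1+1 = 2; aux=16
v=4: not >8, count = 2+1 = 3; aux=20
v=4: not >8, count = 3+1 = 4; aux=24
v=4: not >8, count = 4+1 = 5; aux=28
v=11: >8, count = 5-11 = -6; aux=29
v=6: not >8, count = (-6)+1 = -5; aux=35
v=2: not >8, count = (-5)+1 = -4; aux=37
v=11: >8, count = (-4)-11 = -15; aux=38
count*aux = (-15)*38 = -570

-570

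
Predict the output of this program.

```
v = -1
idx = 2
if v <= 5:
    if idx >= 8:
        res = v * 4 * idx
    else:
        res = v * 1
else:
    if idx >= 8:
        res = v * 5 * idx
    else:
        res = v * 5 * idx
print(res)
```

v=-1, idx=2
v <= 5 is True; idx >= 8 is False
→ res = v * 1 = -1

-1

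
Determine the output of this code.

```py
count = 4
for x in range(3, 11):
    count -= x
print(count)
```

-48

x=3: count = 4-3 = 1
x=4: count = 1-4 = -3
x=5: count = (-3)-5 = -8
x=6: count = (-8)-6 = -14
x=7: count = (-14)-7 = -21
x=8: count = (-21)-8 = -29
x=9: count = (-29)-9 = -38
x=10: count = (-38)-10 = -48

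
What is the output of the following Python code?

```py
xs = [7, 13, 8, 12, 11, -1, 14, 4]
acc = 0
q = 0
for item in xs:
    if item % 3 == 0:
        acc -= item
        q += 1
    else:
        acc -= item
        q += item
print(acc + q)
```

item=7: not %3==0, acc = 0-7 = -7; q=7
item=13: not %3==0, acc = (-7)-13 = -20; q=20
item=8: not %3==0, acc = (-20)-8 = -28; q=28
item=12: %3==0, acc = (-28)-12 = -40; q=29
item=11: not %3==0, acc = (-40)-11 = -51; q=40
item=-1: not %3==0, acc = (-51)-(-1) = -50; q=39
item=14: not %3==0, acc = (-50)-14 = -64; q=53
item=4: not %3==0, acc = (-64)-4 = -68; q=57
acc+q = (-68)+57 = -11

-11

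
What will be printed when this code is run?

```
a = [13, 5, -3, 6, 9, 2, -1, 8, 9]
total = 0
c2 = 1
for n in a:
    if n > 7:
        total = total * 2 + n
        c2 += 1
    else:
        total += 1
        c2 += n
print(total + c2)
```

n=13: >7, total = 0*2+13 = 13; c2=2
n=5: not >7, total = 13+1 = 14; c2=7
n=-3: not >7, total = 14+1 = 15; c2=4
n=6: not >7, total = 15+1 = 16; c2=10
n=9: >7, total = 16*2+9 = 41; c2=11
n=2: not >7, total = 41+1 = 42; c2=13
n=-1: not >7, total = 42+1 = 43; c2=12
n=8: >7, total = 43*2+8 = 94; c2=13
n=9: >7, total = 94*2+9 = 197; c2=14
total+c2 = 197+14 = 211

211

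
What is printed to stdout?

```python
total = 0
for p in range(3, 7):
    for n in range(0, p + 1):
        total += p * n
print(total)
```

259

p=3,n=0: total = 0+0 = 0
p=3,n=1: total = 0+3 = 3
p=3,n=2: total = 3+6 = 9
p=3,n=3: total = 9+9 = 18
p=4,n=0: total = 18+0 = 18
p=4,n=1: total = 18+4 = 22
p=4,n=2: total = 22+8 = 30
p=4,n=3: total = 30+12 = 42
p=4,n=4: total = 42+16 = 58
p=5,n=0: total = 58+0 = 58
p=5,n=1: total = 58+5 = 63
p=5,n=2: total = 63+10 = 73
p=5,n=3: total = 73+15 = 88
p=5,n=4: total = 88+20 = 108
p=5,n=5: total = 108+25 = 133
p=6,n=0: total = 133+0 = 133
p=6,n=1: total = 133+6 = 139
p=6,n=2: total = 139+12 = 151
p=6,n=3: total = 151+18 = 169
p=6,n=4: total = 169+24 = 193
p=6,n=5: total = 193+30 = 223
p=6,n=6: total = 223+36 = 259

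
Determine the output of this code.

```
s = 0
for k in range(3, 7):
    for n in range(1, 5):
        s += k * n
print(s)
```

180

k=3,n=1: s = 0+3 = 3
k=3,n=2: s = 3+6 = 9
k=3,n=3: s = 9+9 = 18
k=3,n=4: s = 18+12 = 30
k=4,n=1: s = 30+4 = 34
k=4,n=2: s = 34+8 = 42
k=4,n=3: s = 42+12 = 54
k=4,n=4: s = 54+16 = 70
k=5,n=1: s = 70+5 = 75
k=5,n=2: s = 75+10 = 85
k=5,n=3: s = 85+15 = 100
k=5,n=4: s = 100+20 = 120
k=6,n=1: s = 120+6 = 126
k=6,n=2: s = 126+12 = 138
k=6,n=3: s = 138+18 = 156
k=6,n=4: s = 156+24 = 180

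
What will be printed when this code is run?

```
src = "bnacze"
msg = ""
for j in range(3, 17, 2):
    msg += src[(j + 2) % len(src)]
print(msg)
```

encence

j=3: add src[5]='e' → 'e'
j=5: add src[1]='n' → 'en'
j=7: add src[3]='c' → 'enc'
j=9: add src[5]='e' → 'ence'
j=11: add src[1]='n' → 'encen'
j=13: add src[3]='c' → 'encenc'
j=15: add src[5]='e' → 'encence'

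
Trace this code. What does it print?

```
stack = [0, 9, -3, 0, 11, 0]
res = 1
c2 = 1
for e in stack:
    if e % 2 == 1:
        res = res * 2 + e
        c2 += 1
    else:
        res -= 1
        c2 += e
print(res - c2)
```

e=0: not odd, res = 1-1 = 0; c2=1
e=9: odd, res = 0*2+9 = 9; c2=2
e=-3: odd, res = 9*2+(-3) = 15; c2=3
e=0: not odd, res = 15-1 = 14; c2=3
e=11: odd, res = 14*2+11 = 39; c2=4
e=0: not odd, res = 39-1 = 38; c2=4
res-c2 = 38-4 = 34

34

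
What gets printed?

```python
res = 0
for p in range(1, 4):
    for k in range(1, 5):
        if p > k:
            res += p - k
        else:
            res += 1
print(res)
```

13

p=1,k=1: not 1>1, res = 0+1 = 1
p=1,k=2: not 1>2, res = 1+1 = 2
p=1,k=3: not 1>3, res = 2+1 = 3
p=1,k=4: not 1>4, res = 3+1 = 4
p=2,k=1: 2>1, res = 4+1 = 5
p=2,k=2: not 2>2, res = 5+1 = 6
p=2,k=3: not 2>3, res = 6+1 = 7
p=2,k=4: not 2>4, res = 7+1 = 8
p=3,k=1: 3>1, res = 8+2 = 10
p=3,k=2: 3>2, res = 10+1 = 11
p=3,k=3: not 3>3, res = 11+1 = 12
p=3,k=4: not 3>4, res = 12+1 = 13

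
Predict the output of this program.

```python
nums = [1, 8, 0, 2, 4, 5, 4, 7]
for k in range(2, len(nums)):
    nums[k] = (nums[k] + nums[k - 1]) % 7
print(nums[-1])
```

2

k=2: nums[2] = (0+8)%7 = 1 → [1, 8, 1, 2, 4, 5, 4, 7]
k=3: nums[3] = (2+1)%7 = 3 → [1, 8, 1, 3, 4, 5, 4, 7]
k=4: nums[4] = (4+3)%7 = 0 → [1, 8, 1, 3, 0, 5, 4, 7]
k=5: nums[5] = (5+0)%7 = 5 → [1, 8, 1, 3, 0, 5, 4, 7]
k=6: nums[6] = (4+5)%7 = 2 → [1, 8, 1, 3, 0, 5, 2, 7]
k=7: nums[7] = (7+2)%7 = 2 → [1, 8, 1, 3, 0, 5, 2, 2]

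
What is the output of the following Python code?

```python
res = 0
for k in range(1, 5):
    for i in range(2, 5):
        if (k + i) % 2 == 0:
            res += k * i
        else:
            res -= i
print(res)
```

k=1,i=2: odd sum, res = 0-2 = -2
k=1,i=3: even sum, res = (-2)+3 = 1
k=1,i=4: odd sum, res = 1-4 = -3
k=2,i=2: even sum, res = (-3)+4 = 1
k=2,i=3: odd sum, res = 1-3 = -2
k=2,i=4: even sum, res = (-2)+8 = 6
k=3,i=2: odd sum, res = 6-2 = 4
k=3,i=3: even sum, res = 4+9 = 13
k=3,i=4: odd sum, res = 13-4 = 9
k=4,i=2: even sum, res = 9+8 = 17
k=4,i=3: odd sum, res = 17-3 = 14
k=4,i=4: even sum, res = 14+16 = 30

30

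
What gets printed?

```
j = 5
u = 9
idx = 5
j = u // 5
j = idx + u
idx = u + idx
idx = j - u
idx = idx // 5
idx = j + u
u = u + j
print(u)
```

j = 9//5 = 1
j = 5+9 = 14
idx = 9+5 = 14
idx = 14-9 = 5
idx = 5//5 = 1
idx = 14+9 = 23
u = 9+14 = 23

23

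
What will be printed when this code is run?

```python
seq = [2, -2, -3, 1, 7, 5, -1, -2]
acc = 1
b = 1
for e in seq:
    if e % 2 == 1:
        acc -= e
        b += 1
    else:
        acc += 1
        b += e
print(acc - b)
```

e=2: not odd, acc = 1+1 = 2; b=3
e=-2: not odd, acc = 2+1 = 3; b=1
e=-3: odd, acc = 3-(-3) = 6; b=2
e=1: odd, acc = 6-1 = 5; b=3
e=7: odd, acc = 5-7 = -2; b=4
e=5: odd, acc = (-2)-5 = -7; b=5
e=-1: odd, acc = (-7)-(-1) = -6; b=6
e=-2: not odd, acc = (-6)+1 = -5; b=4
acc-b = (-5)-4 = -9

-9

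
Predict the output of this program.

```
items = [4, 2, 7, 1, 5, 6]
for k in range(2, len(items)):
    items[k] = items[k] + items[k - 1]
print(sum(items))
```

61

k=2: items[2] = 7+2 = 9 → [4, 2, 9, 1, 5, 6]
k=3: items[3] = 1+9 = 10 → [4, 2, 9, 10, 5, 6]
k=4: items[4] = 5+10 = 15 → [4, 2, 9, 10, 15, 6]
k=5: items[5] = 6+15 = 21 → [4, 2, 9, 10, 15, 21]
sum = 61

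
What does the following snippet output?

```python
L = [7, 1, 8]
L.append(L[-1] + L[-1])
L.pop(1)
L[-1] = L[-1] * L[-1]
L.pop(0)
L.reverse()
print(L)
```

append L[-1]+L[-1] = 8+8 = 16 → [7, 1, 8, 16]
pop(1) removes 1 → [7, 8, 16]
L[-1] = L[-1]*L[-1] = 16*16 = 256 → [7, 8, 256]
pop(0) removes 7 → [8, 256]
reverse → [256, 8]

[256, 8]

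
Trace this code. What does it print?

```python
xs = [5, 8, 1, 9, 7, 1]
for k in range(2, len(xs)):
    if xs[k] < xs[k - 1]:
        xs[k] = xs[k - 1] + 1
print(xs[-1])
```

11

k=2: 1<8, xs[2] = 8+1 = 9 → [5, 8, 9, 9, 7, 1]
k=3: 9>=9, unchanged → [5, 8, 9, 9, 7, 1]
k=4: 7<9, xs[4] = 9+1 = 10 → [5, 8, 9, 9, 10, 1]
k=5: 1<10, xs[5] = 10+1 = 11 → [5, 8, 9, 9, 10, 11]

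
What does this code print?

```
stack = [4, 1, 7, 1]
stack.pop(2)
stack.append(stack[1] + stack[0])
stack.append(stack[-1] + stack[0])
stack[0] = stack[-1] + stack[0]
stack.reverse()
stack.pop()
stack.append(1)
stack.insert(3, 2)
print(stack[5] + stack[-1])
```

pop(2) removes 7 → [4, 1, 1]
append stack[1]+stack[0] = 1+4 = 5 → [4, 1, 1, 5]
append stack[-1]+stack[0] = 5+4 = 9 → [4, 1, 1, 5, 9]
stack[0] = stack[-1]+stack[0] = 9+4 = 13 → [13, 1, 1, 5, 9]
reverse → [9, 5, 1, 1, 13]
pop() removes 13 → [9, 5, 1, 1]
append 1 → [9, 5, 1, 1, 1]
insert 2 at 3 → [9, 5, 1, 2, 1, 1]
stack[5]+stack[-1] = 1+1 = 2

2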